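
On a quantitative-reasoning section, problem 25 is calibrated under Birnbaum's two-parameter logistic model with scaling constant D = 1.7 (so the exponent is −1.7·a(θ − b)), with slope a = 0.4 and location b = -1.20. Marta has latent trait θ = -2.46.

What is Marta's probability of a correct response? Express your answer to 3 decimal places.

P(θ) = 1 / (1 + exp(−D·a(θ − b)))
Exponent: 1.7 × 0.4 × (-2.46 − (-1.20)) = -0.8568
1/(1 + e^{0.8568}) = 0.2980
P = 0.2980

0.298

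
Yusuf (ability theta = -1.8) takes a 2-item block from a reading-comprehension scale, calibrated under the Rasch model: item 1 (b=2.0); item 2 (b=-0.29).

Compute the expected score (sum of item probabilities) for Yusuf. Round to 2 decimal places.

0.20

P(theta) = 1 / (1 + exp(−(theta − b)))
P_1 = 1/(1+e^{3.8000}) = 0.0219
P_2 = 1/(1+e^{1.5100}) = 0.1809
E[score] = 0.0219 + 0.1809 = 0.2028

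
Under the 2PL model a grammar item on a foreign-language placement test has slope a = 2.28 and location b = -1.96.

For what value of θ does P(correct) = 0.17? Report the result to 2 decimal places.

-2.66

P(θ) = 1 / (1 + exp(−a(θ − b)))
logit = ln(0.1700/0.8300) = -1.5856
θ = b + logit/(a) = -1.96 + (-1.5856)/2.2800 = -2.6555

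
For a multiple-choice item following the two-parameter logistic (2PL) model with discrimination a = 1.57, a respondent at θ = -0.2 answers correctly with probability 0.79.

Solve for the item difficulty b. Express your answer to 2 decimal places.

P(θ) = 1 / (1 + exp(−a(θ − b)))
logit(0.79) = ln(0.79/0.21) = 1.3249
b = θ − logit/(a) = -0.2 − 1.3249/1.5700 = -1.0439

-1.04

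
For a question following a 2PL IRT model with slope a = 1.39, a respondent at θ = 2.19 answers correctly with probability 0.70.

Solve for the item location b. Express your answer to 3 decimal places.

P(θ) = 1 / (1 + exp(−a(θ − b)))
logit(0.70) = ln(0.70/0.30) = 0.8473
b = θ − logit/(a) = 2.19 − 0.8473/1.3900 = 1.5804

1.580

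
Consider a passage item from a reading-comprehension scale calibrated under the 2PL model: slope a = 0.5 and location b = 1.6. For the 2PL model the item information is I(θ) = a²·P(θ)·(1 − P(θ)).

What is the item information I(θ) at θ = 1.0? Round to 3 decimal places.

P = 1/(1+e^{0.3000}) = 0.4256
P(1−P) = 0.4256 × 0.5744 = 0.2445
I = a² × P(1−P) = 0.5² × 0.2445 = 0.06111

0.061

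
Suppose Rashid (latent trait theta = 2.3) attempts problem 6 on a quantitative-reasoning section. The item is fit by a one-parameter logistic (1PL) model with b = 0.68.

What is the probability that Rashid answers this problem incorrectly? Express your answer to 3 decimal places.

0.165

P(theta) = 1 / (1 + exp(−(theta − b)))
Exponent: (2.3 − 0.68) = 1.6200
1/(1 + e^{-1.6200}) = 0.8348
P = 0.8348
P(incorrect) = 1 − 0.8348 = 0.1652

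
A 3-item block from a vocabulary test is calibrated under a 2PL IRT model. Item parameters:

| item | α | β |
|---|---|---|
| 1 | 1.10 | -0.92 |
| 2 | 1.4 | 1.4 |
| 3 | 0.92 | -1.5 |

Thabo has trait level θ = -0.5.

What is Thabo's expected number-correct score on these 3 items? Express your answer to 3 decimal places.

1.394

P(θ) = 1 / (1 + exp(−α(θ − β)))
P_1 = 1/(1+e^{-0.4620}) = 0.6135
P_2 = 1/(1+e^{2.6600}) = 0.0654
P_3 = 1/(1+e^{-0.9200}) = 0.7150
E[score] = 0.6135 + 0.0654 + 0.7150 = 1.3939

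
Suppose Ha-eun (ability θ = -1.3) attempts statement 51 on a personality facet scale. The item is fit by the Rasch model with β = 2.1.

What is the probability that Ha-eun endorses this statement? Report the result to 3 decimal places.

P(θ) = 1 / (1 + exp(−(θ − β)))
Exponent: (-1.3 − 2.1) = -3.4000
1/(1 + e^{3.4000}) = 0.0323
P = 0.0323

0.032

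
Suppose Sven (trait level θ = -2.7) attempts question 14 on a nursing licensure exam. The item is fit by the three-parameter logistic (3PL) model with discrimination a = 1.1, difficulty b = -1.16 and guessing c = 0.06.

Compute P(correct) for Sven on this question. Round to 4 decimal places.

P(θ) = c + (1 − c) · 1 / (1 + exp(−a(θ − b)))
Exponent: 1.1 × (-2.7 − (-1.16)) = -1.6940
1/(1 + e^{1.6940}) = 0.1553
P = 0.06 + 0.94 × 0.1553 = 0.2059

0.2059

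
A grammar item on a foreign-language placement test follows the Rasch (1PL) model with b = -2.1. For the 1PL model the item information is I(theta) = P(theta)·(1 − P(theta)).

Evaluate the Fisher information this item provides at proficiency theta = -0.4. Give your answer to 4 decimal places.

0.1306

P = 1/(1+e^{-1.7000}) = 0.8455
P(1−P) = 0.8455 × 0.1545 = 0.1306
I = P(1−P) = 0.13061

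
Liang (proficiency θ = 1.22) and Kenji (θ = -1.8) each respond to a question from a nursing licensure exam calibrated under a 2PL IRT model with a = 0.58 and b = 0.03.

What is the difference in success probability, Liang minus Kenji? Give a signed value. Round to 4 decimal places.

P(θ) = 1 / (1 + exp(−a(θ − b)))
P(Liang) = 0.6660  [exponent 0.6902]
P(Kenji) = 0.2570  [exponent -1.0614]
Difference = 0.6660 − 0.2570 = 0.4090

0.4090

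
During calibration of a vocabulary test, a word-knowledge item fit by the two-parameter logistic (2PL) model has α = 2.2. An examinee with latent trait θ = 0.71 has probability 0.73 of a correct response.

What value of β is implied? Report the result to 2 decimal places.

P(θ) = 1 / (1 + exp(−α(θ − β)))
logit(0.73) = ln(0.73/0.27) = 0.9946
β = θ − logit/(α) = 0.71 − 0.9946/2.2000 = 0.2579

0.26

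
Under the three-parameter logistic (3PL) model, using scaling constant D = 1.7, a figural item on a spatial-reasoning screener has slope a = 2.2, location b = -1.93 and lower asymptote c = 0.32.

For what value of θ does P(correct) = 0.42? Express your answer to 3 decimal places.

-2.400

P(θ) = c + (1 − c) · 1 / (1 + exp(−D·a(θ − b)))
Remove guessing floor: (0.42 − 0.32)/(1 − 0.32) = 0.1471
logit = ln(0.1471/0.8529) = -1.7579
θ = b + logit/(1.7·a) = -1.93 + (-1.7579)/3.7400 = -2.4000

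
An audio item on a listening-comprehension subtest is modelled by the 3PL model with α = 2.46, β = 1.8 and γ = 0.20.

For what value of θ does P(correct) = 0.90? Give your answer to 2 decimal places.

P(θ) = γ + (1 − γ) · 1 / (1 + exp(−α(θ − β)))
Remove guessing floor: (0.90 − 0.20)/(1 − 0.20) = 0.8750
logit = ln(0.8750/0.1250) = 1.9459
θ = β + logit/(α) = 1.8 + 1.9459/2.4600 = 2.5910

2.59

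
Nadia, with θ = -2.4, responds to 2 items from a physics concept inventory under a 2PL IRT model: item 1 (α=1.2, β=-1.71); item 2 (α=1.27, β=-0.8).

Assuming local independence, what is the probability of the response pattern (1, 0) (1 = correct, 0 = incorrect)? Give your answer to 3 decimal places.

P(θ) = 1 / (1 + exp(−α(θ − β)))
P_1 = 1/(1+e^{0.8280}) = 0.3041
P_2 = 1/(1+e^{2.0320}) = 0.1159
L = P_1 × (1−P_2) = 0.3041 × 0.8841 = 0.26883

0.269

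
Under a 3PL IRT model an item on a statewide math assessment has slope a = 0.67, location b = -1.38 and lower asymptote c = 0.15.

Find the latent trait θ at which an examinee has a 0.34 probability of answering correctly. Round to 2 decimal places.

P(θ) = c + (1 − c) · 1 / (1 + exp(−a(θ − b)))
Remove guessing floor: (0.34 − 0.15)/(1 − 0.15) = 0.2235
logit = ln(0.2235/0.7765) = -1.2452
θ = b + logit/(a) = -1.38 + (-1.2452)/0.6700 = -3.2385

-3.24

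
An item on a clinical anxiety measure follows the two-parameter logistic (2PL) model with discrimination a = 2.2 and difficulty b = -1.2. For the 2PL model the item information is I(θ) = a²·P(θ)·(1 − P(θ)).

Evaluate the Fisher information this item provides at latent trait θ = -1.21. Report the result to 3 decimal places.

P = 1/(1+e^{0.0220}) = 0.4945
P(1−P) = 0.4945 × 0.5055 = 0.2500
I = a² × P(1−P) = 2.2² × 0.2500 = 1.20985

1.210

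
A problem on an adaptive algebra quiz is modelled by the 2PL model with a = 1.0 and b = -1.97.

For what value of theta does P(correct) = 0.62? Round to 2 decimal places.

-1.48

P(theta) = 1 / (1 + exp(−a(theta − b)))
logit = ln(0.6200/0.3800) = 0.4895
theta = b + logit/(a) = -1.97 + 0.4895/1.0000 = -1.4805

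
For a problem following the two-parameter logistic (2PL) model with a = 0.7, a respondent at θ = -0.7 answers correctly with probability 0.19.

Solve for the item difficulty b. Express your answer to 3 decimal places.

P(θ) = 1 / (1 + exp(−a(θ − b)))
logit(0.19) = ln(0.19/0.81) = -1.4500
b = θ − logit/(a) = -0.7 − (-1.4500)/0.7000 = 1.3714

1.371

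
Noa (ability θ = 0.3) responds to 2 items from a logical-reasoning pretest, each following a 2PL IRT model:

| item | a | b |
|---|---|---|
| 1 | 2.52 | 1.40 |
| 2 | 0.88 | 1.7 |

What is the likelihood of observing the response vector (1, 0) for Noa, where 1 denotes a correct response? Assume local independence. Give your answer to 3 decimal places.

P(θ) = 1 / (1 + exp(−a(θ − b)))
P_1 = 1/(1+e^{2.7720}) = 0.0589
P_2 = 1/(1+e^{1.2320}) = 0.2258
L = P_1 × (1−P_2) = 0.0589 × 0.7742 = 0.04556

0.046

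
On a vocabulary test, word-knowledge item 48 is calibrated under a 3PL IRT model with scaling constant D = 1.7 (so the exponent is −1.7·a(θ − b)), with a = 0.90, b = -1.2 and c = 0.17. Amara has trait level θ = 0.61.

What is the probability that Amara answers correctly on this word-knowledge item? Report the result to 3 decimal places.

P(θ) = c + (1 − c) · 1 / (1 + exp(−D·a(θ − b)))
Exponent: 1.7 × 0.90 × (0.61 − (-1.2)) = 2.7693
1/(1 + e^{-2.7693}) = 0.9410
P = 0.17 + 0.83 × 0.9410 = 0.9510

0.951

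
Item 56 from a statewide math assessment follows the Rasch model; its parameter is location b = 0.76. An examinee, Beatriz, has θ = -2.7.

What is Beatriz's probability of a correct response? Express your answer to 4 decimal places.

P(θ) = 1 / (1 + exp(−(θ − b)))
Exponent: (-2.7 − 0.76) = -3.4600
1/(1 + e^{3.4600}) = 0.0305
P = 0.0305

0.0305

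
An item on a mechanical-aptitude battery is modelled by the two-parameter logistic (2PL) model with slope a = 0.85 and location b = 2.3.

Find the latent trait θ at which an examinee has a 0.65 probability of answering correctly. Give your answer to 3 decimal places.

3.028

P(θ) = 1 / (1 + exp(−a(θ − b)))
logit = ln(0.6500/0.3500) = 0.6190
θ = b + logit/(a) = 2.3 + 0.6190/0.8500 = 3.0283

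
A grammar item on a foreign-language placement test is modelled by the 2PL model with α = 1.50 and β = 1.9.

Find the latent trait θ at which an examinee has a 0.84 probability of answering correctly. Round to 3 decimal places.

3.005

P(θ) = 1 / (1 + exp(−α(θ − β)))
logit = ln(0.8400/0.1600) = 1.6582
θ = β + logit/(α) = 1.9 + 1.6582/1.5000 = 3.0055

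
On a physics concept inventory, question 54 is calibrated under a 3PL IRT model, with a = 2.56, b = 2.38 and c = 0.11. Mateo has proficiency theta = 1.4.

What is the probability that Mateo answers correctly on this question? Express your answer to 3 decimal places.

0.177

P(theta) = c + (1 − c) · 1 / (1 + exp(−a(theta − b)))
Exponent: 2.56 × (1.4 − 2.38) = -2.5088
1/(1 + e^{2.5088}) = 0.0752
P = 0.11 + 0.89 × 0.0752 = 0.1770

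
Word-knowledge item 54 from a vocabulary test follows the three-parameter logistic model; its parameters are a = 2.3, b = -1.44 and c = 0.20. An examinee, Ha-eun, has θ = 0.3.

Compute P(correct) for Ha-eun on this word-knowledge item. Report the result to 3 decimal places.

P(θ) = c + (1 − c) · 1 / (1 + exp(−a(θ − b)))
Exponent: 2.3 × (0.3 − (-1.44)) = 4.0020
1/(1 + e^{-4.0020}) = 0.9820
P = 0.20 + 0.80 × 0.9820 = 0.9856

0.986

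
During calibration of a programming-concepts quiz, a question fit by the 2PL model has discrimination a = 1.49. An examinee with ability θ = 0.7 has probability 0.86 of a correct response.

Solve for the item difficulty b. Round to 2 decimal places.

-0.52

P(θ) = 1 / (1 + exp(−a(θ − b)))
logit(0.86) = ln(0.86/0.14) = 1.8153
b = θ − logit/(a) = 0.7 − 1.8153/1.4900 = -0.5183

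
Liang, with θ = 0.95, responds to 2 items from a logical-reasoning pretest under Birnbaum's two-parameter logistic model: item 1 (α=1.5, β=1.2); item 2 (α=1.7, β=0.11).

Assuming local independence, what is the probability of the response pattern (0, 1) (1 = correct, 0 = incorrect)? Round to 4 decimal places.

P(θ) = 1 / (1 + exp(−α(θ − β)))
P_1 = 1/(1+e^{0.3750}) = 0.4073
P_2 = 1/(1+e^{-1.4280}) = 0.8066
L = (1−P_1) × P_2 = 0.5927 × 0.8066 = 0.47804

0.4780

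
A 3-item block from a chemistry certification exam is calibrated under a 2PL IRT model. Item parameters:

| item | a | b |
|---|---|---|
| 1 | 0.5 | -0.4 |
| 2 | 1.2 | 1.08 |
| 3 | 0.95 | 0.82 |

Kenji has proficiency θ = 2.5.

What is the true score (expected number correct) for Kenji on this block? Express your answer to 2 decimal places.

P(θ) = 1 / (1 + exp(−a(θ − b)))
P_1 = 1/(1+e^{-1.4500}) = 0.8100
P_2 = 1/(1+e^{-1.7040}) = 0.8461
P_3 = 1/(1+e^{-1.5960}) = 0.8315
E[score] = 0.8100 + 0.8461 + 0.8315 = 2.4875

2.49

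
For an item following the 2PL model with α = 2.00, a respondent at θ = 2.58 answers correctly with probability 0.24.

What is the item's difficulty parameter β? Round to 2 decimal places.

3.16

P(θ) = 1 / (1 + exp(−α(θ − β)))
logit(0.24) = ln(0.24/0.76) = -1.1527
β = θ − logit/(α) = 2.58 − (-1.1527)/2.0000 = 3.1563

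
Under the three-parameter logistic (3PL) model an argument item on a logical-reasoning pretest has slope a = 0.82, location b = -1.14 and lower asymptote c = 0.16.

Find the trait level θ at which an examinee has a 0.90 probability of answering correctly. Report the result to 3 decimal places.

P(θ) = c + (1 − c) · 1 / (1 + exp(−a(θ − b)))
Remove guessing floor: (0.90 − 0.16)/(1 − 0.16) = 0.8810
logit = ln(0.8810/0.1190) = 2.0015
θ = b + logit/(a) = -1.14 + 2.0015/0.8200 = 1.3008

1.301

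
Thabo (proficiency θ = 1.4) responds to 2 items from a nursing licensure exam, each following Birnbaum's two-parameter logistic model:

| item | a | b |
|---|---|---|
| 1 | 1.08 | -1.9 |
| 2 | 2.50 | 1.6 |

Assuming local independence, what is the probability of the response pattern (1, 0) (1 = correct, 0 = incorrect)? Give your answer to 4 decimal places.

P(θ) = 1 / (1 + exp(−a(θ − b)))
P_1 = 1/(1+e^{-3.5640}) = 0.9725
P_2 = 1/(1+e^{0.5000}) = 0.3775
L = P_1 × (1−P_2) = 0.9725 × 0.6225 = 0.60531

0.6053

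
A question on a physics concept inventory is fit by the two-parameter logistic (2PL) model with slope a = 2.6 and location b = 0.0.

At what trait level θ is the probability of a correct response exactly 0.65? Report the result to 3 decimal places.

P(θ) = 1 / (1 + exp(−a(θ − b)))
logit = ln(0.6500/0.3500) = 0.6190
θ = b + logit/(a) = 0.0 + 0.6190/2.6000 = 0.2381

0.238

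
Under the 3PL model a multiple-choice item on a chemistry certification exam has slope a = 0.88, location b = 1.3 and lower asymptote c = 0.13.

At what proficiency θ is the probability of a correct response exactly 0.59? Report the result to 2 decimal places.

P(θ) = c + (1 − c) · 1 / (1 + exp(−a(θ − b)))
Remove guessing floor: (0.59 − 0.13)/(1 − 0.13) = 0.5287
logit = ln(0.5287/0.4713) = 0.1151
θ = b + logit/(a) = 1.3 + 0.1151/0.8800 = 1.4308

1.43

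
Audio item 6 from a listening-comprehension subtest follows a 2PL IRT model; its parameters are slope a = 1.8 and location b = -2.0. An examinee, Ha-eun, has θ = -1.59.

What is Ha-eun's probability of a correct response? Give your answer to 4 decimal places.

0.6766

P(θ) = 1 / (1 + exp(−a(θ − b)))
Exponent: 1.8 × (-1.59 − (-2.0)) = 0.7380
1/(1 + e^{-0.7380}) = 0.6766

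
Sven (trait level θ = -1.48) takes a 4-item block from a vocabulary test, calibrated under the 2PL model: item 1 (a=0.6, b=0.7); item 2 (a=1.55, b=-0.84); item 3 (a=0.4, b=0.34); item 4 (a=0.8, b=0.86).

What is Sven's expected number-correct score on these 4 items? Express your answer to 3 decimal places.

P(θ) = 1 / (1 + exp(−a(θ − b)))
P_1 = 1/(1+e^{1.3080}) = 0.2128
P_2 = 1/(1+e^{0.9920}) = 0.2705
P_3 = 1/(1+e^{0.7280}) = 0.3256
P_4 = 1/(1+e^{1.8720}) = 0.1333
E[score] = 0.2128 + 0.2705 + 0.3256 + 0.1333 = 0.9423

0.942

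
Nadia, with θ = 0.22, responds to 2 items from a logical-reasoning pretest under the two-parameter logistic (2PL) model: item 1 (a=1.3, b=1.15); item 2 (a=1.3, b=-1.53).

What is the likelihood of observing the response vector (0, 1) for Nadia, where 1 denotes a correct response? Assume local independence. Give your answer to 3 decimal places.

0.698

P(θ) = 1 / (1 + exp(−a(θ − b)))
P_1 = 1/(1+e^{1.2090}) = 0.2299
P_2 = 1/(1+e^{-2.2750}) = 0.9068
L = (1−P_1) × P_2 = 0.7701 × 0.9068 = 0.69834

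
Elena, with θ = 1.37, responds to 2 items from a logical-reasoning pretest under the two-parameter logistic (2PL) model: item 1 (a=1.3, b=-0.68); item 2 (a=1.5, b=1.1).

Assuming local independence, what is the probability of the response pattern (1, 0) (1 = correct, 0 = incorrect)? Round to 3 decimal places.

0.374

P(θ) = 1 / (1 + exp(−a(θ − b)))
P_1 = 1/(1+e^{-2.6650}) = 0.9349
P_2 = 1/(1+e^{-0.4050}) = 0.5999
L = P_1 × (1−P_2) = 0.9349 × 0.4001 = 0.37408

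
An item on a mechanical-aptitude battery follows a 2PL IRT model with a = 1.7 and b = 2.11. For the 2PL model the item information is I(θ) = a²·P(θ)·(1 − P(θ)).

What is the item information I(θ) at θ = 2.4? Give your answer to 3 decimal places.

0.680

P = 1/(1+e^{-0.4930}) = 0.6208
P(1−P) = 0.6208 × 0.3792 = 0.2354
I = a² × P(1−P) = 1.7² × 0.2354 = 0.68032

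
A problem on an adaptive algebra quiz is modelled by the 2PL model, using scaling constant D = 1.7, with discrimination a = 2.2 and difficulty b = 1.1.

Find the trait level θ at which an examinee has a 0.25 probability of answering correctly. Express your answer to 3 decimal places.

P(θ) = 1 / (1 + exp(−D·a(θ − b)))
logit = ln(0.2500/0.7500) = -1.0986
θ = b + logit/(1.7·a) = 1.1 + (-1.0986)/3.7400 = 0.8063

0.806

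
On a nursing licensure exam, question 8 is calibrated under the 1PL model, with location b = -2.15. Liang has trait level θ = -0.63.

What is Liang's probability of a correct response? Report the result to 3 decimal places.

P(θ) = 1 / (1 + exp(−(θ − b)))
Exponent: (-0.63 − (-2.15)) = 1.5200
1/(1 + e^{-1.5200}) = 0.8205
P = 0.8205

0.821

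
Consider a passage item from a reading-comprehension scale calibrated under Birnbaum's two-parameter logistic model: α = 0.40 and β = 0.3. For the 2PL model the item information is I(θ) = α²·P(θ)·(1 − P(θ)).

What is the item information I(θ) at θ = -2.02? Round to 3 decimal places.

P = 1/(1+e^{0.9280}) = 0.2833
P(1−P) = 0.2833 × 0.7167 = 0.2031
I = α² × P(1−P) = 0.40² × 0.2031 = 0.03249

0.032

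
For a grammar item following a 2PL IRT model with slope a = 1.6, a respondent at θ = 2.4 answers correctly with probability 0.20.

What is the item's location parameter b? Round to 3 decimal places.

P(θ) = 1 / (1 + exp(−a(θ − b)))
logit(0.20) = ln(0.20/0.80) = -1.3863
b = θ − logit/(a) = 2.4 − (-1.3863)/1.6000 = 3.2664

3.266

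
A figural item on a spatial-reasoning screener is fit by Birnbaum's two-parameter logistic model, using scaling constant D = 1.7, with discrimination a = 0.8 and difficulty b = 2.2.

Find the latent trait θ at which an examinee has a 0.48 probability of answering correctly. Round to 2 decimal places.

P(θ) = 1 / (1 + exp(−D·a(θ − b)))
logit = ln(0.4800/0.5200) = -0.0800
θ = b + logit/(1.7·a) = 2.2 + (-0.0800)/1.3600 = 2.1411

2.14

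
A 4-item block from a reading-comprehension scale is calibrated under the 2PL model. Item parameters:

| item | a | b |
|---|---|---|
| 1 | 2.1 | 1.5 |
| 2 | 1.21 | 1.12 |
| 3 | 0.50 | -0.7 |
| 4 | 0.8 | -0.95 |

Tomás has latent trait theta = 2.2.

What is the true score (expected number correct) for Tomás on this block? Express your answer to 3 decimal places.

3.336

P(theta) = 1 / (1 + exp(−a(theta − b)))
P_1 = 1/(1+e^{-1.4700}) = 0.8131
P_2 = 1/(1+e^{-1.3068}) = 0.7870
P_3 = 1/(1+e^{-1.4500}) = 0.8100
P_4 = 1/(1+e^{-2.5200}) = 0.9255
E[score] = 0.8131 + 0.7870 + 0.8100 + 0.9255 = 3.3356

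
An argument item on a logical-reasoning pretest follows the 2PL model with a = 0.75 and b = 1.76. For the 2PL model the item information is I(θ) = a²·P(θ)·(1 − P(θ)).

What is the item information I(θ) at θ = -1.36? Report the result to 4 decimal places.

0.0451

P = 1/(1+e^{2.3400}) = 0.0879
P(1−P) = 0.0879 × 0.9121 = 0.0801
I = a² × P(1−P) = 0.75² × 0.0801 = 0.04508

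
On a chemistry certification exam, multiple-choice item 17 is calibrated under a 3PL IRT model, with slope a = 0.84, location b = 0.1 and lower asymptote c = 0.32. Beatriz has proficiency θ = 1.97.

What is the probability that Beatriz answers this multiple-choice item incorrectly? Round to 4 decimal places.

0.1170

P(θ) = c + (1 − c) · 1 / (1 + exp(−a(θ − b)))
Exponent: 0.84 × (1.97 − 0.1) = 1.5708
1/(1 + e^{-1.5708}) = 0.8279
P = 0.32 + 0.68 × 0.8279 = 0.8830
P(incorrect) = 1 − 0.8830 = 0.1170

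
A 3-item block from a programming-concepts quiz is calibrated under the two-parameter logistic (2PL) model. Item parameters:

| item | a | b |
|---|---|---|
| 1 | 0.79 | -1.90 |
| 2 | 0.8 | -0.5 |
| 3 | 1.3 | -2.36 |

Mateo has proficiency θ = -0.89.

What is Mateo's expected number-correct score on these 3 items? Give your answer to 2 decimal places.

P(θ) = 1 / (1 + exp(−a(θ − b)))
P_1 = 1/(1+e^{-0.7979}) = 0.6895
P_2 = 1/(1+e^{0.3120}) = 0.4226
P_3 = 1/(1+e^{-1.9110}) = 0.8711
E[score] = 0.6895 + 0.4226 + 0.8711 = 1.9833

1.98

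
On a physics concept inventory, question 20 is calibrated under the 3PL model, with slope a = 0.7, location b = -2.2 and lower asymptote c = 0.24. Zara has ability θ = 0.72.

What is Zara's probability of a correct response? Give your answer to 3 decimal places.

0.913

P(θ) = c + (1 − c) · 1 / (1 + exp(−a(θ − b)))
Exponent: 0.7 × (0.72 − (-2.2)) = 2.0440
1/(1 + e^{-2.0440}) = 0.8853
P = 0.24 + 0.76 × 0.8853 = 0.9129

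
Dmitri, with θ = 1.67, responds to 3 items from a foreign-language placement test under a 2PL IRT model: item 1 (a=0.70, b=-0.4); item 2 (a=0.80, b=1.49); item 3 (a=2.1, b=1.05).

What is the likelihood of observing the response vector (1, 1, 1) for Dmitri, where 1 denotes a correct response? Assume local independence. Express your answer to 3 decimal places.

0.341

P(θ) = 1 / (1 + exp(−a(θ − b)))
P_1 = 1/(1+e^{-1.4490}) = 0.8098
P_2 = 1/(1+e^{-0.1440}) = 0.5359
P_3 = 1/(1+e^{-1.3020}) = 0.7862
L = P_1 × P_2 × P_3 = 0.8098 × 0.5359 × 0.7862 = 0.34122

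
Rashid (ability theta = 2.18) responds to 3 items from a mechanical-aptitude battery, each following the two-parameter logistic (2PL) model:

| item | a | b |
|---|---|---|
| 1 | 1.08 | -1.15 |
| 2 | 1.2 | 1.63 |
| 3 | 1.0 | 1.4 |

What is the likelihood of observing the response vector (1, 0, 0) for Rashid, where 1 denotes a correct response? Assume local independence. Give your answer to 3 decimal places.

P(theta) = 1 / (1 + exp(−a(theta − b)))
P_1 = 1/(1+e^{-3.5964}) = 0.9733
P_2 = 1/(1+e^{-0.6600}) = 0.6593
P_3 = 1/(1+e^{-0.7800}) = 0.6857
L = P_1 × (1−P_2) × (1−P_3) = 0.9733 × 0.3407 × 0.3143 = 0.10424

0.104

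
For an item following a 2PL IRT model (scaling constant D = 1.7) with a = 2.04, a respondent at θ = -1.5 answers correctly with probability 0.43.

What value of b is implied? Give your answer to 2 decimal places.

P(θ) = 1 / (1 + exp(−D·a(θ − b)))
logit(0.43) = ln(0.43/0.57) = -0.2819
b = θ − logit/(1.7·a) = -1.5 − (-0.2819)/3.4680 = -1.4187

-1.42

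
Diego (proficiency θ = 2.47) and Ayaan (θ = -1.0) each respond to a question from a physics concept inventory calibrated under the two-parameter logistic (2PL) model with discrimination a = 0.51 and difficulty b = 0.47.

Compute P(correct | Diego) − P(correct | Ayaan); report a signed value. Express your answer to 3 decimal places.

P(θ) = 1 / (1 + exp(−a(θ − b)))
P(Diego) = 0.7350  [exponent 1.0200]
P(Ayaan) = 0.3209  [exponent -0.7497]
Difference = 0.7350 − 0.3209 = 0.4141

0.414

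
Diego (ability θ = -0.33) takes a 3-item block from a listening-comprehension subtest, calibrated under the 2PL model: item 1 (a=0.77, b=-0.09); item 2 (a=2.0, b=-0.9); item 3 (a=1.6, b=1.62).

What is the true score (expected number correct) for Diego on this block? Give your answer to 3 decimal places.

P(θ) = 1 / (1 + exp(−a(θ − b)))
P_1 = 1/(1+e^{0.1848}) = 0.4539
P_2 = 1/(1+e^{-1.1400}) = 0.7577
P_3 = 1/(1+e^{3.1200}) = 0.0423
E[score] = 0.4539 + 0.7577 + 0.0423 = 1.2539

1.254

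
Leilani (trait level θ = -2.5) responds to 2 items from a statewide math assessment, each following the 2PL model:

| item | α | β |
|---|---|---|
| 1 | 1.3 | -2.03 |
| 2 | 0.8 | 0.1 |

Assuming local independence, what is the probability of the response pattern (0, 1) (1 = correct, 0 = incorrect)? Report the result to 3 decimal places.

0.072

P(θ) = 1 / (1 + exp(−α(θ − β)))
P_1 = 1/(1+e^{0.6110}) = 0.3518
P_2 = 1/(1+e^{2.0800}) = 0.1111
L = (1−P_1) × P_2 = 0.6482 × 0.1111 = 0.07198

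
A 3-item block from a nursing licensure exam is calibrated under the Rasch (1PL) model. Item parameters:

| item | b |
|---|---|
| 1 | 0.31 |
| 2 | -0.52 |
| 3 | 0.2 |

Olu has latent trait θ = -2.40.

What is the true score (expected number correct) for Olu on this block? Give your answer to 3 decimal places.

0.264

P(θ) = 1 / (1 + exp(−(θ − b)))
P_1 = 1/(1+e^{2.7100}) = 0.0624
P_2 = 1/(1+e^{1.8800}) = 0.1324
P_3 = 1/(1+e^{2.6000}) = 0.0691
E[score] = 0.0624 + 0.1324 + 0.0691 = 0.2639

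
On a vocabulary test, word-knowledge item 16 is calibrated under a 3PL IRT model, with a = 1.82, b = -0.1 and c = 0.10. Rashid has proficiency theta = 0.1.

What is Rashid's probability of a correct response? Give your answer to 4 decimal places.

0.6310

P(theta) = c + (1 − c) · 1 / (1 + exp(−a(theta − b)))
Exponent: 1.82 × (0.1 − (-0.1)) = 0.3640
1/(1 + e^{-0.3640}) = 0.5900
P = 0.10 + 0.90 × 0.5900 = 0.6310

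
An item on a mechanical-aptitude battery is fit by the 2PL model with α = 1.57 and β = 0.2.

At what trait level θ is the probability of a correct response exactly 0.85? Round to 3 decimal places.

P(θ) = 1 / (1 + exp(−α(θ − β)))
logit = ln(0.8500/0.1500) = 1.7346
θ = β + logit/(α) = 0.2 + 1.7346/1.5700 = 1.3048

1.305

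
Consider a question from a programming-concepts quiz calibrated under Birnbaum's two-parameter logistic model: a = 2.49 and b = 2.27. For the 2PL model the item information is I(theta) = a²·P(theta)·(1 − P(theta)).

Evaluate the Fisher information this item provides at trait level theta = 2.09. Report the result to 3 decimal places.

1.475

P = 1/(1+e^{0.4482}) = 0.3898
P(1−P) = 0.3898 × 0.6102 = 0.2379
I = a² × P(1−P) = 2.49² × 0.2379 = 1.47472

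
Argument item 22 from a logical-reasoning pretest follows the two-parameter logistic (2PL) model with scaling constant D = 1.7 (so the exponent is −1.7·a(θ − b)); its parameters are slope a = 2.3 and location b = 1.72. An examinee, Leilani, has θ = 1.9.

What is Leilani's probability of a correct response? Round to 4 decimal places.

0.6690

P(θ) = 1 / (1 + exp(−D·a(θ − b)))
Exponent: 1.7 × 2.3 × (1.9 − 1.72) = 0.7038
1/(1 + e^{-0.7038}) = 0.6690
P = 0.6690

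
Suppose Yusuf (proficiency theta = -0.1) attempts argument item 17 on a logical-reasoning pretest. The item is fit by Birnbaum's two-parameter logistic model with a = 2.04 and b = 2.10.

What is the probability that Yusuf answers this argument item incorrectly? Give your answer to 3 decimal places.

0.989

P(theta) = 1 / (1 + exp(−a(theta − b)))
Exponent: 2.04 × (-0.1 − 2.10) = -4.4880
1/(1 + e^{4.4880}) = 0.0111
P(incorrect) = 1 − 0.0111 = 0.9889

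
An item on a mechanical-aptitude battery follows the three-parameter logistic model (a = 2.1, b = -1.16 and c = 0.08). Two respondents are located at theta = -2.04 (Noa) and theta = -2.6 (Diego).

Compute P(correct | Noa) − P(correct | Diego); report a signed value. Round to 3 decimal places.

P(theta) = c + (1 − c) · 1 / (1 + exp(−a(theta − b)))
P(Noa) = 0.2052  [exponent -1.8480]
P(Diego) = 0.1226  [exponent -3.0240]
Difference = 0.2052 − 0.1226 = 0.0826

0.083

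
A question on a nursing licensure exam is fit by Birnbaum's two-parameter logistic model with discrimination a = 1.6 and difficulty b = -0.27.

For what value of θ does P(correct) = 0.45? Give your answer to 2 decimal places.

-0.40

P(θ) = 1 / (1 + exp(−a(θ − b)))
logit = ln(0.4500/0.5500) = -0.2007
θ = b + logit/(a) = -0.27 + (-0.2007)/1.6000 = -0.3954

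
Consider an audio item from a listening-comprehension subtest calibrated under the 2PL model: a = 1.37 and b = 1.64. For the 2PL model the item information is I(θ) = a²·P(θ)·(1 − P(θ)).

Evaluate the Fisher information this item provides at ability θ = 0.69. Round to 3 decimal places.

P = 1/(1+e^{1.3015}) = 0.2139
P(1−P) = 0.2139 × 0.7861 = 0.1682
I = a² × P(1−P) = 1.37² × 0.1682 = 0.31561

0.316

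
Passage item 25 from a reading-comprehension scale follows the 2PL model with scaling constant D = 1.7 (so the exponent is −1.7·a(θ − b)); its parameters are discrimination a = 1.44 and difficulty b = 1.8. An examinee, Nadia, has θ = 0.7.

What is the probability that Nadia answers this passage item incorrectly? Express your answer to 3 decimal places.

0.937

P(θ) = 1 / (1 + exp(−D·a(θ − b)))
Exponent: 1.7 × 1.44 × (0.7 − 1.8) = -2.6928
1/(1 + e^{2.6928}) = 0.0634
P = 0.0634
P(incorrect) = 1 − 0.0634 = 0.9366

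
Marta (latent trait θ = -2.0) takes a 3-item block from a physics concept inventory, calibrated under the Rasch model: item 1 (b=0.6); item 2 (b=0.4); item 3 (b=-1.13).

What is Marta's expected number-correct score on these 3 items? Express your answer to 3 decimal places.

0.448

P(θ) = 1 / (1 + exp(−(θ − b)))
P_1 = 1/(1+e^{2.6000}) = 0.0691
P_2 = 1/(1+e^{2.4000}) = 0.0832
P_3 = 1/(1+e^{0.8700}) = 0.2953
E[score] = 0.0691 + 0.0832 + 0.2953 = 0.4476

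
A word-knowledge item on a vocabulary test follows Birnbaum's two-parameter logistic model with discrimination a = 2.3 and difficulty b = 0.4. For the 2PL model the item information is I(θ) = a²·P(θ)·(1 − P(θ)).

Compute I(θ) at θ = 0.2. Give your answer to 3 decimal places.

P = 1/(1+e^{0.4600}) = 0.3870
P(1−P) = 0.3870 × 0.6130 = 0.2372
I = a² × P(1−P) = 2.3² × 0.2372 = 1.25494

1.255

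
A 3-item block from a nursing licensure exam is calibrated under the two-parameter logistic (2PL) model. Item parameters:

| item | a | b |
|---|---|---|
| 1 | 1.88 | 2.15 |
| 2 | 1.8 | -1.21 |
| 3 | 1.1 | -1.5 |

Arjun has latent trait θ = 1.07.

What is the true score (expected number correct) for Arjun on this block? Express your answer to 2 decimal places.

2.04

P(θ) = 1 / (1 + exp(−a(θ − b)))
P_1 = 1/(1+e^{2.0304}) = 0.1160
P_2 = 1/(1+e^{-4.1040}) = 0.9838
P_3 = 1/(1+e^{-2.8270}) = 0.9441
E[score] = 0.1160 + 0.9838 + 0.9441 = 2.0439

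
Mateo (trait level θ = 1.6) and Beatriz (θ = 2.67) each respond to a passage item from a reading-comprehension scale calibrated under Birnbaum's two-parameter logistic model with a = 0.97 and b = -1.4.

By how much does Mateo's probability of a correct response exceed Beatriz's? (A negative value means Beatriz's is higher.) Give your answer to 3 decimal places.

P(θ) = 1 / (1 + exp(−a(θ − b)))
P(Mateo) = 0.9483  [exponent 2.9100]
P(Beatriz) = 0.9811  [exponent 3.9479]
Difference = 0.9483 − 0.9811 = -0.0327

-0.033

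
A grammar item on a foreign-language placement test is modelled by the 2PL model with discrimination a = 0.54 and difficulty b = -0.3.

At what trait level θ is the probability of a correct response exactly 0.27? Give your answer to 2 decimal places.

P(θ) = 1 / (1 + exp(−a(θ − b)))
logit = ln(0.2700/0.7300) = -0.9946
θ = b + logit/(a) = -0.3 + (-0.9946)/0.5400 = -2.1419

-2.14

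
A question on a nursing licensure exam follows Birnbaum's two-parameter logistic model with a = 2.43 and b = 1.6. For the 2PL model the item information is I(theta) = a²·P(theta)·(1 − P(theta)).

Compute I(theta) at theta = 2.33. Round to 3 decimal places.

0.732

P = 1/(1+e^{-1.7739}) = 0.8549
P(1−P) = 0.8549 × 0.1451 = 0.1240
I = a² × P(1−P) = 2.43² × 0.1240 = 0.73230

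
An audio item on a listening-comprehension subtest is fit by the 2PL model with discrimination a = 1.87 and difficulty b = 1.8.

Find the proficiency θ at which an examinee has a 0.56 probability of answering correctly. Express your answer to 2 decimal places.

1.93

P(θ) = 1 / (1 + exp(−a(θ − b)))
logit = ln(0.5600/0.4400) = 0.2412
θ = b + logit/(a) = 1.8 + 0.2412/1.8700 = 1.9290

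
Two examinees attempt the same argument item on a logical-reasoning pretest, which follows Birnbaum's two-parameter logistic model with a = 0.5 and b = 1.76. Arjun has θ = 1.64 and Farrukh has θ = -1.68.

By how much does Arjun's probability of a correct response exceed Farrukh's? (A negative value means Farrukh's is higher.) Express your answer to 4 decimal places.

0.3331

P(θ) = 1 / (1 + exp(−a(θ − b)))
P(Arjun) = 0.4850  [exponent -0.0600]
P(Farrukh) = 0.1519  [exponent -1.7200]
Difference = 0.4850 − 0.1519 = 0.3331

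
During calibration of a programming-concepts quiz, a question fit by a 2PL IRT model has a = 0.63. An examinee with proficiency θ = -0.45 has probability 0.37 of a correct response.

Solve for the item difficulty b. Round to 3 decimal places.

P(θ) = 1 / (1 + exp(−a(θ − b)))
logit(0.37) = ln(0.37/0.63) = -0.5322
b = θ − logit/(a) = -0.45 − (-0.5322)/0.6300 = 0.3948

0.395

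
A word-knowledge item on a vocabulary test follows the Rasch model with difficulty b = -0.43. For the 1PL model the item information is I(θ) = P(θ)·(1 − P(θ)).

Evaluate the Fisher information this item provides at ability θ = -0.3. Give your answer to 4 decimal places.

0.2489

P = 1/(1+e^{-0.1300}) = 0.5325
P(1−P) = 0.5325 × 0.4675 = 0.2489
I = P(1−P) = 0.24895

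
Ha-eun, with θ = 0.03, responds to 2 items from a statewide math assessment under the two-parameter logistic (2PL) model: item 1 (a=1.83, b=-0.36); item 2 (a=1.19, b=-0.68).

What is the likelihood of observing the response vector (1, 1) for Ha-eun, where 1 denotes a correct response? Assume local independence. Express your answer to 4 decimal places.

P(θ) = 1 / (1 + exp(−a(θ − b)))
P_1 = 1/(1+e^{-0.7137}) = 0.6712
P_2 = 1/(1+e^{-0.8449}) = 0.6995
L = P_1 × P_2 = 0.6712 × 0.6995 = 0.46951

0.4695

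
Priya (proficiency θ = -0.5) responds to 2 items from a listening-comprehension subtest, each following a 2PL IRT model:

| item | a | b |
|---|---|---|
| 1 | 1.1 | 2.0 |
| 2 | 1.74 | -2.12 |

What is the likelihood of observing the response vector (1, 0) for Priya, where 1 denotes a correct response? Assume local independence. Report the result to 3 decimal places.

P(θ) = 1 / (1 + exp(−a(θ − b)))
P_1 = 1/(1+e^{2.7500}) = 0.0601
P_2 = 1/(1+e^{-2.8188}) = 0.9437
L = P_1 × (1−P_2) = 0.0601 × 0.0563 = 0.00338

0.003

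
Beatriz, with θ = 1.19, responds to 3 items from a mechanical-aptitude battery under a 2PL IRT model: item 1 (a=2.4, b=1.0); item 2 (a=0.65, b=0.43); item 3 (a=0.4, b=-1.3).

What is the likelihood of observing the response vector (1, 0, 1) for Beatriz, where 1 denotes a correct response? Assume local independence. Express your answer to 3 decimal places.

P(θ) = 1 / (1 + exp(−a(θ − b)))
P_1 = 1/(1+e^{-0.4560}) = 0.6121
P_2 = 1/(1+e^{-0.4940}) = 0.6210
P_3 = 1/(1+e^{-0.9960}) = 0.7303
L = P_1 × (1−P_2) × P_3 = 0.6121 × 0.3790 × 0.7303 = 0.16938

0.169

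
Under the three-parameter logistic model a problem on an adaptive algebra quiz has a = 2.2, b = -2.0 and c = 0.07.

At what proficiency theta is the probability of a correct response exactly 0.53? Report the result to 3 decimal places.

-2.010

P(theta) = c + (1 − c) · 1 / (1 + exp(−a(theta − b)))
Remove guessing floor: (0.53 − 0.07)/(1 − 0.07) = 0.4946
logit = ln(0.4946/0.5054) = -0.0215
theta = b + logit/(a) = -2.0 + (-0.0215)/2.2000 = -2.0098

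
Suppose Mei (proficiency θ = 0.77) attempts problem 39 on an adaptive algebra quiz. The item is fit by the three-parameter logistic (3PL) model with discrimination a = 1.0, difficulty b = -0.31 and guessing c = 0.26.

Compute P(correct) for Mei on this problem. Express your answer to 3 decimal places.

0.812

P(θ) = c + (1 − c) · 1 / (1 + exp(−a(θ − b)))
Exponent: 1.0 × (0.77 − (-0.31)) = 1.0800
1/(1 + e^{-1.0800}) = 0.7465
P = 0.26 + 0.74 × 0.7465 = 0.8124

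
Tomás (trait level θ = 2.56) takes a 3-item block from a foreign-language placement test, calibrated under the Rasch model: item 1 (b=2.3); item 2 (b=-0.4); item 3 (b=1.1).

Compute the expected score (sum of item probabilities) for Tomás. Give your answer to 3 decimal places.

2.327

P(θ) = 1 / (1 + exp(−(θ − b)))
P_1 = 1/(1+e^{-0.2600}) = 0.5646
P_2 = 1/(1+e^{-2.9600}) = 0.9507
P_3 = 1/(1+e^{-1.4600}) = 0.8115
E[score] = 0.5646 + 0.9507 + 0.8115 = 2.3269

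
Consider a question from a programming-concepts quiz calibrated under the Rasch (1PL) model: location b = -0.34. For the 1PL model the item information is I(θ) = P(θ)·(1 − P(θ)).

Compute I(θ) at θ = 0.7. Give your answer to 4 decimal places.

0.1930

P = 1/(1+e^{-1.0400}) = 0.7389
P(1−P) = 0.7389 × 0.2611 = 0.1930
I = P(1−P) = 0.19295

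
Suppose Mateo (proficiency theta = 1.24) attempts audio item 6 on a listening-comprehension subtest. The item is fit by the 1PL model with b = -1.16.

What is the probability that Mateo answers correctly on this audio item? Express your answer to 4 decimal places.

0.9168

P(theta) = 1 / (1 + exp(−(theta − b)))
Exponent: (1.24 − (-1.16)) = 2.4000
1/(1 + e^{-2.4000}) = 0.9168
P = 0.9168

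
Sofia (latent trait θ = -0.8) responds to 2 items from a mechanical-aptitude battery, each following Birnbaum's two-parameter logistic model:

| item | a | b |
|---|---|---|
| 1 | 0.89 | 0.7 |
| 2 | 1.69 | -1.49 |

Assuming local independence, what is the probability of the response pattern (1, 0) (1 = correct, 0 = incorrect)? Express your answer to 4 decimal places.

P(θ) = 1 / (1 + exp(−a(θ − b)))
P_1 = 1/(1+e^{1.3350}) = 0.2083
P_2 = 1/(1+e^{-1.1661}) = 0.7624
L = P_1 × (1−P_2) = 0.2083 × 0.2376 = 0.04949

0.0495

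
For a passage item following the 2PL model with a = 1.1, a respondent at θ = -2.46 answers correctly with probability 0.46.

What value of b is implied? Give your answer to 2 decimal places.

-2.31

P(θ) = 1 / (1 + exp(−a(θ − b)))
logit(0.46) = ln(0.46/0.54) = -0.1603
b = θ − logit/(a) = -2.46 − (-0.1603)/1.1000 = -2.3142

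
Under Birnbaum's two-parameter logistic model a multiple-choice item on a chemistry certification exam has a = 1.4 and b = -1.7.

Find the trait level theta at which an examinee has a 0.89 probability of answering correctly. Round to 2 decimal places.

-0.21

P(theta) = 1 / (1 + exp(−a(theta − b)))
logit = ln(0.8900/0.1100) = 2.0907
theta = b + logit/(a) = -1.7 + 2.0907/1.4000 = -0.2066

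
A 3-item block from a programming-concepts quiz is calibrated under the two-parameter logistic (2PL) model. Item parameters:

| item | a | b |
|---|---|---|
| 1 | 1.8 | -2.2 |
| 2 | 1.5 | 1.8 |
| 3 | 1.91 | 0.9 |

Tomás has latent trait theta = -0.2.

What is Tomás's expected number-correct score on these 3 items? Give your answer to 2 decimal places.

P(theta) = 1 / (1 + exp(−a(theta − b)))
P_1 = 1/(1+e^{-3.6000}) = 0.9734
P_2 = 1/(1+e^{3.0000}) = 0.0474
P_3 = 1/(1+e^{2.1010}) = 0.1090
E[score] = 0.9734 + 0.0474 + 0.1090 = 1.1298

1.13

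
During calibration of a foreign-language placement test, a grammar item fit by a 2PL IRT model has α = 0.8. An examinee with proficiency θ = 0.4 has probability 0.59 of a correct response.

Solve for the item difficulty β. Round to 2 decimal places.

P(θ) = 1 / (1 + exp(−α(θ − β)))
logit(0.59) = ln(0.59/0.41) = 0.3640
β = θ − logit/(α) = 0.4 − 0.3640/0.8000 = -0.0550

-0.05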